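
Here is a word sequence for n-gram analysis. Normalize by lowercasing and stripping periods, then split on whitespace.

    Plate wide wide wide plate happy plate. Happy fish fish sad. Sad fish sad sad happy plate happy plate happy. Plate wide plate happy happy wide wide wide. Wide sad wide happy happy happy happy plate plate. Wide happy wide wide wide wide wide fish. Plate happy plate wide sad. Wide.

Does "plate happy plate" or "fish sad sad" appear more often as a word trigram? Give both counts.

"plate happy plate": 4 occurrences
"fish sad sad": 2 occurrences

"plate happy plate" (4 vs 2)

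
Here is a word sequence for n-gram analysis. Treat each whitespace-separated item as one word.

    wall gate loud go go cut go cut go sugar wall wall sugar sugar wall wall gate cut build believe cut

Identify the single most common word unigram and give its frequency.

Unigram frequencies (highest first):
  wall: 5
  go: 4
  cut: 4
  sugar: 3
  gate: 2
  loud: 1
  … (2 more, each ≤ 1)

"wall", 5 times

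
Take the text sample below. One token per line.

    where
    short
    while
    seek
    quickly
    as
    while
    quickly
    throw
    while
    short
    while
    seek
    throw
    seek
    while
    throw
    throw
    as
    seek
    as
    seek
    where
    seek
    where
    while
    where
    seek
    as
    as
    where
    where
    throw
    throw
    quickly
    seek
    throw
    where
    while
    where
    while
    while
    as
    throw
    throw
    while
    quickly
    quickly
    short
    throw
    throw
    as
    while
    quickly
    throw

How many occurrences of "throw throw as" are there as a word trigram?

Scanning the 53 overlapping trigram windows for "throw throw as":
  position 17–19: throw throw as
  position 50–52: throw throw as

2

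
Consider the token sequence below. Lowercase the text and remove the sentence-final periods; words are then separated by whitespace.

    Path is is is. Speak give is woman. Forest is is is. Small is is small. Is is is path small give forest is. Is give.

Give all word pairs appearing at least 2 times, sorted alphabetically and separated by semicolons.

forest is; is is; is small; small is

Bigram counts meeting the condition (at least 2 times):
  forest is: 2
  is is: 8
  is small: 2
  small is: 2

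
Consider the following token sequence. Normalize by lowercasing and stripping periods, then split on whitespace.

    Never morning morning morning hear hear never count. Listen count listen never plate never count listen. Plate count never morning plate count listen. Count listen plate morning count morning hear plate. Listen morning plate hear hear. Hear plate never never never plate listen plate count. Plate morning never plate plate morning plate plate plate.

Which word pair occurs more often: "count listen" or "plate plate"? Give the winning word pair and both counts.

"count listen" (5 vs 3)

"count listen": 5 occurrences
"plate plate": 3 occurrences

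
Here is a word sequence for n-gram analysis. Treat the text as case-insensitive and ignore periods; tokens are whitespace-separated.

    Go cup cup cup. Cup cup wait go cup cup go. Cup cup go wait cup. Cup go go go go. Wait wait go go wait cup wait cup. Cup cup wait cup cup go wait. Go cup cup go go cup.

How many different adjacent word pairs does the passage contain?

42 tokens → 41 bigram windows in total.
Repeated bigrams (each contributes count−1 duplicates):
  cup cup: 11
  cup go: 5
  go cup: 5
  go go: 5
  go wait: 4
  wait cup: 4
  cup wait: 3
  wait go: 3
32 duplicate windows → 41 − 32 = 9 distinct.

9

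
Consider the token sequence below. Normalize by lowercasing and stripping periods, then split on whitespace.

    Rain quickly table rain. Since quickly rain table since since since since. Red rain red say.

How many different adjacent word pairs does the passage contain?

13

16 tokens → 15 bigram windows in total.
Repeated bigrams (each contributes count−1 duplicates):
  since since: 3
2 duplicate windows → 15 − 2 = 13 distinct.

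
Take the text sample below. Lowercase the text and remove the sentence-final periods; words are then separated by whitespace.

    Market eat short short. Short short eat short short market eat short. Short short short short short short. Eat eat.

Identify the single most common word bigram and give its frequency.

Bigram frequencies (highest first):
  short short: 10
  eat short: 3
  market eat: 2
  short eat: 2
  short market: 1
  eat eat: 1

"short short", 10 times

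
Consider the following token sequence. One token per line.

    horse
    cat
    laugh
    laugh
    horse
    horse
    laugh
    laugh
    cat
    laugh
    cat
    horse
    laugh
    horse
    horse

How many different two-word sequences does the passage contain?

8

15 tokens → 14 bigram windows in total.
Repeated bigrams (each contributes count−1 duplicates):
  cat laugh: 2
  horse horse: 2
  horse laugh: 2
  laugh cat: 2
  laugh horse: 2
  laugh laugh: 2
6 duplicate windows → 14 − 6 = 8 distinct.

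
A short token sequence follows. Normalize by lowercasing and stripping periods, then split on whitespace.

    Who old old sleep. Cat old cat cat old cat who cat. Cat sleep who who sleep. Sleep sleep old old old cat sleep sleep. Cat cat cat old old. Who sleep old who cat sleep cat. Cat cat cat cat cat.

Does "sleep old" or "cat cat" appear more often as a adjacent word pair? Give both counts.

"sleep old": 2 occurrences
"cat cat": 9 occurrences

"cat cat" (9 vs 2)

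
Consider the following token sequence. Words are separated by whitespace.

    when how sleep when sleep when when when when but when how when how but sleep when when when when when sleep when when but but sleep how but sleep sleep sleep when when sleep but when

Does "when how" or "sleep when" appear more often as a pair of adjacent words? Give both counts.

"sleep when" (5 vs 3)

"when how": 3 occurrences
"sleep when": 5 occurrences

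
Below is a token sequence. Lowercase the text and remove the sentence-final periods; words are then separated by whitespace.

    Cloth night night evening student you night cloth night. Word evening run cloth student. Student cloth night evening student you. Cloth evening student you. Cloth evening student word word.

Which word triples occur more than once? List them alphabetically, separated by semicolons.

cloth evening student; evening student you; night evening student; student you cloth; you cloth evening

Trigram counts meeting the condition (more than once):
  cloth evening student: 2
  evening student you: 3
  night evening student: 2
  student you cloth: 2
  you cloth evening: 2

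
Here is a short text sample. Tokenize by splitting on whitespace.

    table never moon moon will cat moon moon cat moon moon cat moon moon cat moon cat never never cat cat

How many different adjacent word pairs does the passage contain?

11

21 tokens → 20 bigram windows in total.
Repeated bigrams (each contributes count−1 duplicates):
  cat moon: 4
  moon cat: 4
  moon moon: 4
9 duplicate windows → 20 − 9 = 11 distinct.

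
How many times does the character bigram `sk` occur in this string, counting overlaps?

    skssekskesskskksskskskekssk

8

Sliding a length-2 window over the 27 characters (26 positions):
  position 1–2: sk
  position 7–8: sk
  position 11–12: sk
  position 13–14: sk
  position 17–18: sk
  position 19–20: sk
  position 21–22: sk
  position 26–27: sk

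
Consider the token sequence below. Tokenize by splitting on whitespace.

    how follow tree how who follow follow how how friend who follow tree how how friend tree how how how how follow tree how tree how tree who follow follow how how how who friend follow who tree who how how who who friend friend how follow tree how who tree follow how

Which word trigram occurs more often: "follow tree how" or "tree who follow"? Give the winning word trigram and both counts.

"follow tree how": 4 occurrences
"tree who follow": 1 occurrence

"follow tree how" (4 vs 1)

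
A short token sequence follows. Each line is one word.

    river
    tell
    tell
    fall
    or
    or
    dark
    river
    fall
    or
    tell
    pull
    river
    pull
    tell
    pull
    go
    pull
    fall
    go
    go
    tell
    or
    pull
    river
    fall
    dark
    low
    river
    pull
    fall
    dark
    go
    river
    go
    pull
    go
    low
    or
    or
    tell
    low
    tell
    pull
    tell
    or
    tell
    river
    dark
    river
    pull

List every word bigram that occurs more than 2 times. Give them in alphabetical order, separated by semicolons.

Bigram counts meeting the condition (more than 2 times):
  or tell: 3
  river pull: 3
  tell pull: 3

or tell; river pull; tell pull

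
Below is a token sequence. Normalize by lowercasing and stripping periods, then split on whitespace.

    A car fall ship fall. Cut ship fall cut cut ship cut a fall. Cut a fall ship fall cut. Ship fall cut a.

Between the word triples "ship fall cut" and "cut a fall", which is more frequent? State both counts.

"ship fall cut" (4 vs 2)

"ship fall cut": 4 occurrences
"cut a fall": 2 occurrences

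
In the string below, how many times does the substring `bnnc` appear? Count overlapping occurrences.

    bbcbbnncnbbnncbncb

2

Sliding a length-4 window over the 18 characters (15 positions):
  position 5–8: bnnc
  position 11–14: bnnc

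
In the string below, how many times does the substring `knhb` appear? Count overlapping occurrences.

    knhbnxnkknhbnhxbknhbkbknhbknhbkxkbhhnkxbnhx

Sliding a length-4 window over the 43 characters (40 positions):
  position 1–4: knhb
  position 9–12: knhb
  position 17–20: knhb
  position 23–26: knhb
  position 27–30: knhb

5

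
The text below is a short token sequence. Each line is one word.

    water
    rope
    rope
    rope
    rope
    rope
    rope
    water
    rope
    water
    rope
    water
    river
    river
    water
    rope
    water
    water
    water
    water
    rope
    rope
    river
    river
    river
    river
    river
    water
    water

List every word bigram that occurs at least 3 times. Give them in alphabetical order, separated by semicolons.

Bigram counts meeting the condition (at least 3 times):
  river river: 5
  rope rope: 6
  rope water: 4
  water rope: 5
  water water: 4

river river; rope rope; rope water; water rope; water water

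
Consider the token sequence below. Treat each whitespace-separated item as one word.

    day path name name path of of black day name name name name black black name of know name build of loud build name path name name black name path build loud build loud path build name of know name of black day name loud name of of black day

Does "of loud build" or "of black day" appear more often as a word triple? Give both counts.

"of loud build": 1 occurrence
"of black day": 3 occurrences

"of black day" (3 vs 1)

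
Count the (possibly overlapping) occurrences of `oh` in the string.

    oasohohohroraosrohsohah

Sliding a length-2 window over the 23 characters (22 positions):
  position 4–5: oh
  position 6–7: oh
  position 8–9: oh
  position 17–18: oh
  position 20–21: oh

5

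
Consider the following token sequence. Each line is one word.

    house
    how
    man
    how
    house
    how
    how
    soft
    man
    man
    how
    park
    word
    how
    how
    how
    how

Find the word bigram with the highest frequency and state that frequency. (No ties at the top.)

"how how", 4 times

Bigram frequencies (highest first):
  how how: 4
  house how: 2
  man how: 2
  how man: 1
  how house: 1
  how soft: 1
  … (5 more, each ≤ 1)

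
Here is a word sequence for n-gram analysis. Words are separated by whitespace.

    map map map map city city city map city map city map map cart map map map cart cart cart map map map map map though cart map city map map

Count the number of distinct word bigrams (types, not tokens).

9

31 tokens → 30 bigram windows in total.
Repeated bigrams (each contributes count−1 duplicates):
  map map: 11
  city map: 4
  map city: 4
  cart map: 3
  cart cart: 2
  city city: 2
  map cart: 2
21 duplicate windows → 30 − 21 = 9 distinct.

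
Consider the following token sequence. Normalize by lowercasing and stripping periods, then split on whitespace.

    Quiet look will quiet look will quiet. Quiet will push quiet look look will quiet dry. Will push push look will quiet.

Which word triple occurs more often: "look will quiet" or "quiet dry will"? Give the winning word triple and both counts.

"look will quiet": 4 occurrences
"quiet dry will": 1 occurrence

"look will quiet" (4 vs 1)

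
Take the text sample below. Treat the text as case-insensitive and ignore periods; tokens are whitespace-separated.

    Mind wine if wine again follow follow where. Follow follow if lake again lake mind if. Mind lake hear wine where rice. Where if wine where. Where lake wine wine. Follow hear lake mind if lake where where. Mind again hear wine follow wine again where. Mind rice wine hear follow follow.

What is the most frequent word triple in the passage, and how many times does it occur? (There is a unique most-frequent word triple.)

"lake mind if", 2 times

Trigram frequencies (highest first):
  lake mind if: 2
  mind wine if: 1
  wine if wine: 1
  if wine again: 1
  wine again follow: 1
  again follow follow: 1
  … (43 more, each ≤ 1)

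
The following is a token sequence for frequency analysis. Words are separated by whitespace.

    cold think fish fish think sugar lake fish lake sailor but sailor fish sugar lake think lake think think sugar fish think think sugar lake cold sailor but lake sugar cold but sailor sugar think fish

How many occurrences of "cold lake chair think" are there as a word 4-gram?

Scanning the 33 overlapping 4-gram windows for "cold lake chair think":
  (none found)

0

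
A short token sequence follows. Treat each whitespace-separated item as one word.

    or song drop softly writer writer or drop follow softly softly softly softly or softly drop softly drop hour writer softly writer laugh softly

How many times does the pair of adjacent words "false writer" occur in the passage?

0

Scanning the 23 overlapping bigram windows for "false writer":
  (none found)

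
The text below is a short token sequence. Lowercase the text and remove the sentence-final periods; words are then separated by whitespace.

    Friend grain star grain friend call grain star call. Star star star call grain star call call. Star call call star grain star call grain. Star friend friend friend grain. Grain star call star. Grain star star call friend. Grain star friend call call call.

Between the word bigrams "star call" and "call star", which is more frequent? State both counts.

"star call": 7 occurrences
"call star": 4 occurrences

"star call" (7 vs 4)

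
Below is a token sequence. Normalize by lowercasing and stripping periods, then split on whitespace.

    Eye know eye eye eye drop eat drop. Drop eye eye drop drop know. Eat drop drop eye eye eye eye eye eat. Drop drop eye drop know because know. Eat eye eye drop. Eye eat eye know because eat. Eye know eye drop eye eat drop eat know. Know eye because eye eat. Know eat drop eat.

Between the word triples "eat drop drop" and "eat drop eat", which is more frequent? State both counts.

"eat drop drop": 3 occurrences
"eat drop eat": 2 occurrences

"eat drop drop" (3 vs 2)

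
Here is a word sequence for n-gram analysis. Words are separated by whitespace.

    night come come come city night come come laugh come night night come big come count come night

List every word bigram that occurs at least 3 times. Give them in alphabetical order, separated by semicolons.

Bigram counts meeting the condition (at least 3 times):
  come come: 3
  night come: 3

come come; night come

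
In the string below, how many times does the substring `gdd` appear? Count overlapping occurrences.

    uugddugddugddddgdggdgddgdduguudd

5

Sliding a length-3 window over the 32 characters (30 positions):
  position 3–5: gdd
  position 7–9: gdd
  position 11–13: gdd
  position 21–23: gdd
  position 24–26: gdd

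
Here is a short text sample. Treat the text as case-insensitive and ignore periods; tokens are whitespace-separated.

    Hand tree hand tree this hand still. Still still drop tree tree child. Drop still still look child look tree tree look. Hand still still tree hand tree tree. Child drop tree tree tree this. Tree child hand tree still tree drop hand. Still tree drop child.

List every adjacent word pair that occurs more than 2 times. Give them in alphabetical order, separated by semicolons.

hand still; hand tree; still still; still tree; tree child; tree tree

Bigram counts meeting the condition (more than 2 times):
  hand still: 3
  hand tree: 4
  still still: 4
  still tree: 3
  tree child: 3
  tree tree: 5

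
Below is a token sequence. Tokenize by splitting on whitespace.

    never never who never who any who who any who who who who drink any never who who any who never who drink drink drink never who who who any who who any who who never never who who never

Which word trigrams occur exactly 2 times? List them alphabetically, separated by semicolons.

never never who; who never who; who who never

Trigram counts meeting the condition (exactly 2 times):
  never never who: 2
  who never who: 2
  who who never: 2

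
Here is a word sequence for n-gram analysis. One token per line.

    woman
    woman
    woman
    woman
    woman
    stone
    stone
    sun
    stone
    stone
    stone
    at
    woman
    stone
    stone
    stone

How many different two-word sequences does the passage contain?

7

16 tokens → 15 bigram windows in total.
Repeated bigrams (each contributes count−1 duplicates):
  stone stone: 5
  woman woman: 4
  woman stone: 2
8 duplicate windows → 15 − 8 = 7 distinct.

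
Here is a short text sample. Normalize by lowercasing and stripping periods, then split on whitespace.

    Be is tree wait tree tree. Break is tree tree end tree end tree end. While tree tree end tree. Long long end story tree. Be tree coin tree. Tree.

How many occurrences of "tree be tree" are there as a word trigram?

Scanning the 28 overlapping trigram windows for "tree be tree":
  position 25–27: tree be tree

1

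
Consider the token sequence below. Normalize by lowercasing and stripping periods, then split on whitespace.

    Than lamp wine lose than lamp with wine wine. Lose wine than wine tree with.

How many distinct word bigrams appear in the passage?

15 tokens → 14 bigram windows in total.
Repeated bigrams (each contributes count−1 duplicates):
  than lamp: 2
  wine lose: 2
2 duplicate windows → 14 − 2 = 12 distinct.

12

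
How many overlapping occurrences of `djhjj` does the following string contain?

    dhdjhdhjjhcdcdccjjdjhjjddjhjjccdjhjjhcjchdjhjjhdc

4

Sliding a length-5 window over the 49 characters (45 positions):
  position 19–23: djhjj
  position 25–29: djhjj
  position 32–36: djhjj
  position 42–46: djhjj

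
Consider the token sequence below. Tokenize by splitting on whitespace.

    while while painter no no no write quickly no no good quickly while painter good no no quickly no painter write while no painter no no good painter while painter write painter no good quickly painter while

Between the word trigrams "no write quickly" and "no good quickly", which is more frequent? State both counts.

"no good quickly" (2 vs 1)

"no write quickly": 1 occurrence
"no good quickly": 2 occurrences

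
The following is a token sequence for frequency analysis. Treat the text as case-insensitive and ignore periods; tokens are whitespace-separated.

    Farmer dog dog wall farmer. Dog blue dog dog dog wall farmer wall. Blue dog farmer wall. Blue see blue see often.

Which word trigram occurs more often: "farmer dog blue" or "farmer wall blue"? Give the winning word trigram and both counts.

"farmer dog blue": 1 occurrence
"farmer wall blue": 2 occurrences

"farmer wall blue" (2 vs 1)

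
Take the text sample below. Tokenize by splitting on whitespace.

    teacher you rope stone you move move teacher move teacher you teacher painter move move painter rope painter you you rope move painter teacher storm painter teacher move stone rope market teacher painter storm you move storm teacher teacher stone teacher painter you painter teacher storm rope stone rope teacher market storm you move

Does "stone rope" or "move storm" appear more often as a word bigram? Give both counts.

"stone rope": 2 occurrences
"move storm": 1 occurrence

"stone rope" (2 vs 1)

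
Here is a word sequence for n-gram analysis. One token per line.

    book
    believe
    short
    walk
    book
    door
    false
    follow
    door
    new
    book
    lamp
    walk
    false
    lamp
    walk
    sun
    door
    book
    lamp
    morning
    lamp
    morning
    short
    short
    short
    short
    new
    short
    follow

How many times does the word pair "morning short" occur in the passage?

1

Scanning the 29 overlapping bigram windows for "morning short":
  position 23–24: morning short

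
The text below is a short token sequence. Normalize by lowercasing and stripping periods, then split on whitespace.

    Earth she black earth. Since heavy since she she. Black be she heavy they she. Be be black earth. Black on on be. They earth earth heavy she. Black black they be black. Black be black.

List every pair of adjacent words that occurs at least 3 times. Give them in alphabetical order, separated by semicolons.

be black; she black

Bigram counts meeting the condition (at least 3 times):
  be black: 3
  she black: 3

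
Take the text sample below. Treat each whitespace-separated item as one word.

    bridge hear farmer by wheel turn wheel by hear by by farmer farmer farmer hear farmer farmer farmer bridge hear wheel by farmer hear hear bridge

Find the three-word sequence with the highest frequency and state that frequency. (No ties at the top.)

"farmer farmer farmer", 2 times

Trigram frequencies (highest first):
  farmer farmer farmer: 2
  bridge hear farmer: 1
  hear farmer by: 1
  farmer by wheel: 1
  by wheel turn: 1
  wheel turn wheel: 1
  … (17 more, each ≤ 1)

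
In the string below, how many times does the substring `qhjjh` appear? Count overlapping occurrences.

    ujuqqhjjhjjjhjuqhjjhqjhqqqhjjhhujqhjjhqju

4

Sliding a length-5 window over the 41 characters (37 positions):
  position 5–9: qhjjh
  position 16–20: qhjjh
  position 26–30: qhjjh
  position 34–38: qhjjh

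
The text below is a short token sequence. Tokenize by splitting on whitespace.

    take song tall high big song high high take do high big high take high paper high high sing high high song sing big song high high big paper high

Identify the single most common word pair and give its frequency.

Bigram frequencies (highest first):
  high high: 4
  high big: 3
  big song: 2
  song high: 2
  high take: 2
  paper high: 2
  … (14 more, each ≤ 1)

"high high", 4 times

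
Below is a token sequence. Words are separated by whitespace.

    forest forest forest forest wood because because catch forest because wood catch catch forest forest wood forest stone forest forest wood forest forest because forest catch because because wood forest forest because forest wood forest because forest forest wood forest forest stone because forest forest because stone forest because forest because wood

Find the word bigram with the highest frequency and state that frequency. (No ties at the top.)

Bigram frequencies (highest first):
  forest forest: 10
  forest because: 7
  forest wood: 5
  wood forest: 5
  because forest: 5
  because wood: 3
  … (12 more, each ≤ 2)

"forest forest", 10 times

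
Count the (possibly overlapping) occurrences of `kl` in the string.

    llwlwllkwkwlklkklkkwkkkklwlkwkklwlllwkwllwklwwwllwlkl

Sliding a length-2 window over the 53 characters (52 positions):
  position 13–14: kl
  position 16–17: kl
  position 24–25: kl
  position 31–32: kl
  position 43–44: kl
  position 52–53: kl

6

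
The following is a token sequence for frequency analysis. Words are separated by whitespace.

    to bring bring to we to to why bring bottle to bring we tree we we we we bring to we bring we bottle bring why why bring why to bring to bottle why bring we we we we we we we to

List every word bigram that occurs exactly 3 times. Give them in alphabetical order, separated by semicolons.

Bigram counts meeting the condition (exactly 3 times):
  bring to: 3
  bring we: 3
  to bring: 3
  why bring: 3

bring to; bring we; to bring; why bring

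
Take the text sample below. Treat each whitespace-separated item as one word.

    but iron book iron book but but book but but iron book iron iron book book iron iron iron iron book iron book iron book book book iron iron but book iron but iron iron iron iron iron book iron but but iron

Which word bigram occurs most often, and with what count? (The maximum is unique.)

"iron iron", 9 times

Bigram frequencies (highest first):
  iron iron: 9
  iron book: 8
  book iron: 8
  but iron: 4
  but but: 3
  book book: 3
  … (3 more, each ≤ 3)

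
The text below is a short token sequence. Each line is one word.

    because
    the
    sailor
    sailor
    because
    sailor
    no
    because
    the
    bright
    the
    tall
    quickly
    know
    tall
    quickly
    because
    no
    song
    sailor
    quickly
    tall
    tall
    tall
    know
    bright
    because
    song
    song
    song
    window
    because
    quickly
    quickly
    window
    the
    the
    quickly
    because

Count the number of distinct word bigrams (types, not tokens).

39 tokens → 38 bigram windows in total.
Repeated bigrams (each contributes count−1 duplicates):
  because the: 2
  quickly because: 2
  song song: 2
  tall quickly: 2
  tall tall: 2
5 duplicate windows → 38 − 5 = 33 distinct.

33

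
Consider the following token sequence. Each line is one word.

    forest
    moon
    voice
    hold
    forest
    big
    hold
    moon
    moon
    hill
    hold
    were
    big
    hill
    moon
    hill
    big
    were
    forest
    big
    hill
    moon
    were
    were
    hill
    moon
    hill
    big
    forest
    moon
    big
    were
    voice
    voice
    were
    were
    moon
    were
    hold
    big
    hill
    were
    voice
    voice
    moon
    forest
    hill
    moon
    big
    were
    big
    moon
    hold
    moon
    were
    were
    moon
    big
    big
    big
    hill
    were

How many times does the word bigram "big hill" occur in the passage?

Scanning the 61 overlapping bigram windows for "big hill":
  position 13–14: big hill
  position 20–21: big hill
  position 40–41: big hill
  position 60–61: big hill

4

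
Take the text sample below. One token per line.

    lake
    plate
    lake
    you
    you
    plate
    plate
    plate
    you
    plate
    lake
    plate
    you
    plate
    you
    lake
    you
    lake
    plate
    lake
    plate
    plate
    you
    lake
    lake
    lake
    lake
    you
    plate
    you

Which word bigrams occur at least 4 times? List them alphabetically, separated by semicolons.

Bigram counts meeting the condition (at least 4 times):
  lake plate: 4
  plate you: 5
  you plate: 4

lake plate; plate you; you plate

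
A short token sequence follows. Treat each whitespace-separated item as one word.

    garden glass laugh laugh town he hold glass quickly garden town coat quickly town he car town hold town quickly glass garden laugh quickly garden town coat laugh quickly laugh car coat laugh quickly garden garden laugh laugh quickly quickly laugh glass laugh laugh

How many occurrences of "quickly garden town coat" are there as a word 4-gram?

2

Scanning the 41 overlapping 4-gram windows for "quickly garden town coat":
  position 9–12: quickly garden town coat
  position 24–27: quickly garden town coat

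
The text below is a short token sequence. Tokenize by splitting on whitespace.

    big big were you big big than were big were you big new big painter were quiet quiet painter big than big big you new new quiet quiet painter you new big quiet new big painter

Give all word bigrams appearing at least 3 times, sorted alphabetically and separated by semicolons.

Bigram counts meeting the condition (at least 3 times):
  big big: 3
  new big: 3

big big; new big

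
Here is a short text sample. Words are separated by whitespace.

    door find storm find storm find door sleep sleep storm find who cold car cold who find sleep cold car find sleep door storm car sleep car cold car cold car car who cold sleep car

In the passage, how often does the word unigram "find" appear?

6

Scanning the 36 tokens for "find":
  position 2: find
  position 4: find
  position 6: find
  position 11: find
  position 17: find
  position 21: find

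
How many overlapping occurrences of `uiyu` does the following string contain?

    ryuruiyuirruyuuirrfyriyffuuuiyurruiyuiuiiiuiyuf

4

Sliding a length-4 window over the 47 characters (44 positions):
  position 5–8: uiyu
  position 28–31: uiyu
  position 34–37: uiyu
  position 43–46: uiyu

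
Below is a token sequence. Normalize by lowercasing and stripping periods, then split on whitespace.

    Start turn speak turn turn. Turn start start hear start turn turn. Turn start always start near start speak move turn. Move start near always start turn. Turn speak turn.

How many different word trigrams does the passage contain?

30 tokens → 28 trigram windows in total.
Repeated trigrams (each contributes count−1 duplicates):
  start turn turn: 2
  turn speak turn: 2
  turn turn start: 2
  turn turn turn: 2
4 duplicate windows → 28 − 4 = 24 distinct.

24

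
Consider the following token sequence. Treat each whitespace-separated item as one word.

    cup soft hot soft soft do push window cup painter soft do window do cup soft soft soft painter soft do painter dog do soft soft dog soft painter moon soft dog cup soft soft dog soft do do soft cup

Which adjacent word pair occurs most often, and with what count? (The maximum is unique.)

"soft soft", 5 times

Bigram frequencies (highest first):
  soft soft: 5
  soft do: 4
  cup soft: 3
  soft dog: 3
  painter soft: 2
  soft painter: 2
  … (19 more, each ≤ 2)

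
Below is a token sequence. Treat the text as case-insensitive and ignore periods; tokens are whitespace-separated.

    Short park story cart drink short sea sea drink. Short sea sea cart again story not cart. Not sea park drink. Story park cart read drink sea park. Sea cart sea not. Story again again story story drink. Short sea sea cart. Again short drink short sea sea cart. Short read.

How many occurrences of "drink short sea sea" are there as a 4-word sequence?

4

Scanning the 48 overlapping 4-gram windows for "drink short sea sea":
  position 5–8: drink short sea sea
  position 9–12: drink short sea sea
  position 38–41: drink short sea sea
  position 45–48: drink short sea sea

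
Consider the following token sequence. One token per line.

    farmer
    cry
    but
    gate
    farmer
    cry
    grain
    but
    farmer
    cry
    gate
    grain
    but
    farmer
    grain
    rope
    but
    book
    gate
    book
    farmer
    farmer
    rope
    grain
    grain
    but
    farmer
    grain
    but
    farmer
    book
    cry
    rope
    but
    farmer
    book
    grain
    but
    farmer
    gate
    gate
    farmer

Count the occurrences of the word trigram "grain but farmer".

Scanning the 40 overlapping trigram windows for "grain but farmer":
  position 7–9: grain but farmer
  position 12–14: grain but farmer
  position 25–27: grain but farmer
  position 28–30: grain but farmer
  position 37–39: grain but farmer

5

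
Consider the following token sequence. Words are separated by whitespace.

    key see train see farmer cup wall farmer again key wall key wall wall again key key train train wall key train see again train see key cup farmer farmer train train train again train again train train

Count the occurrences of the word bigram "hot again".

Scanning the 37 overlapping bigram windows for "hot again":
  (none found)

0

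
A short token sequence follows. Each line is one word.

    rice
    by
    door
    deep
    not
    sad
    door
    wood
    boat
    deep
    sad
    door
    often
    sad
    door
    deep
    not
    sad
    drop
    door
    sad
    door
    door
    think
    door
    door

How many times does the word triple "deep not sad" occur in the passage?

2

Scanning the 24 overlapping trigram windows for "deep not sad":
  position 4–6: deep not sad
  position 16–18: deep not sad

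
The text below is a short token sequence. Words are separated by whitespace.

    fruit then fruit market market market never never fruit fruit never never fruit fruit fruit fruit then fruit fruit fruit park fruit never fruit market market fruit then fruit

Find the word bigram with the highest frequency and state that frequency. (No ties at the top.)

"fruit fruit", 6 times

Bigram frequencies (highest first):
  fruit fruit: 6
  fruit then: 3
  then fruit: 3
  market market: 3
  never fruit: 3
  fruit market: 2
  … (6 more, each ≤ 2)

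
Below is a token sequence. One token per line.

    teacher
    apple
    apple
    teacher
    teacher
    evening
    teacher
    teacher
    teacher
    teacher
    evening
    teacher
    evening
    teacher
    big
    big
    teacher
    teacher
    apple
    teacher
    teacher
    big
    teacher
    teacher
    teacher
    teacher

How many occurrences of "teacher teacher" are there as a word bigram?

Scanning the 25 overlapping bigram windows for "teacher teacher":
  position 4–5: teacher teacher
  position 7–8: teacher teacher
  position 8–9: teacher teacher
  position 9–10: teacher teacher
  position 17–18: teacher teacher
  position 20–21: teacher teacher
  position 23–24: teacher teacher
  position 24–25: teacher teacher
  position 25–26: teacher teacher

9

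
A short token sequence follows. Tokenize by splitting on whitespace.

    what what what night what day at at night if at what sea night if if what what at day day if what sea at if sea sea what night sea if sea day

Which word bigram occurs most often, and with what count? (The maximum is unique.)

Bigram frequencies (highest first):
  what what: 3
  what night: 2
  night if: 2
  what sea: 2
  if what: 2
  if sea: 2
  … (20 more, each ≤ 1)

"what what", 3 times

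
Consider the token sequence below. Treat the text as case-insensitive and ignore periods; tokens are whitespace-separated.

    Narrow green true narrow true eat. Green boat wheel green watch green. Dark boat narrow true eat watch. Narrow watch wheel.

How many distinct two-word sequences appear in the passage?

21 tokens → 20 bigram windows in total.
Repeated bigrams (each contributes count−1 duplicates):
  narrow true: 2
  true eat: 2
2 duplicate windows → 20 − 2 = 18 distinct.

18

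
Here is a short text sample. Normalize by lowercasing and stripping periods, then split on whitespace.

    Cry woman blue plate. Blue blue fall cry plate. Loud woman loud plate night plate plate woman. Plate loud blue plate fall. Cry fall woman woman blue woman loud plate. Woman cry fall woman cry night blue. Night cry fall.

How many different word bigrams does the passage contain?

28

40 tokens → 39 bigram windows in total.
Repeated bigrams (each contributes count−1 duplicates):
  cry fall: 3
  blue plate: 2
  fall cry: 2
  fall woman: 2
  loud plate: 2
  plate loud: 2
  plate woman: 2
  woman blue: 2
  … (2 more repeated)
11 duplicate windows → 39 − 11 = 28 distinct.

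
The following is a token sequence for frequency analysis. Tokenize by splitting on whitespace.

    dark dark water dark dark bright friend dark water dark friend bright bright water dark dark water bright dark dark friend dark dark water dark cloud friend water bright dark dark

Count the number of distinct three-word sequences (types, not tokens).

22

31 tokens → 29 trigram windows in total.
Repeated trigrams (each contributes count−1 duplicates):
  dark dark water: 3
  dark water dark: 3
  bright dark dark: 2
  water bright dark: 2
  water dark dark: 2
7 duplicate windows → 29 − 7 = 22 distinct.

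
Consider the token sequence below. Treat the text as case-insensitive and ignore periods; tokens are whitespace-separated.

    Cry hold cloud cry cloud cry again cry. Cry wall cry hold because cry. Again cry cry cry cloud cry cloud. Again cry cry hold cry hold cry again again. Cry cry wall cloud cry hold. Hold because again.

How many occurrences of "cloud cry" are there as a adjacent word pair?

Scanning the 38 overlapping bigram windows for "cloud cry":
  position 3–4: cloud cry
  position 5–6: cloud cry
  position 19–20: cloud cry
  position 34–35: cloud cry

4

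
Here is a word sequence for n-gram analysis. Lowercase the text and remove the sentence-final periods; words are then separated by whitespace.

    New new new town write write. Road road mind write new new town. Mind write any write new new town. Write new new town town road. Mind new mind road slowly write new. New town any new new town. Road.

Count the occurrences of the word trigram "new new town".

Scanning the 38 overlapping trigram windows for "new new town":
  position 2–4: new new town
  position 11–13: new new town
  position 18–20: new new town
  position 22–24: new new town
  position 33–35: new new town
  position 37–39: new new town

6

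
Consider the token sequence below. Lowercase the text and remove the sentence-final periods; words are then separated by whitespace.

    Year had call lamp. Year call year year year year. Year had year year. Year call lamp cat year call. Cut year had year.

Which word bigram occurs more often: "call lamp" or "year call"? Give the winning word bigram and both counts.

"call lamp": 2 occurrences
"year call": 3 occurrences

"year call" (3 vs 2)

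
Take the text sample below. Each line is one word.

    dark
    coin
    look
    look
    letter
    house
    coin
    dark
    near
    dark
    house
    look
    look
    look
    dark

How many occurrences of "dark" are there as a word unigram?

4

Scanning the 15 tokens for "dark":
  position 1: dark
  position 8: dark
  position 10: dark
  position 15: dark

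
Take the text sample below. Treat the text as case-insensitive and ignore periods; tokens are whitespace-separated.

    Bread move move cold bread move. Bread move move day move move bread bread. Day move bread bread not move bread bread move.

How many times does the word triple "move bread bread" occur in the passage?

3

Scanning the 21 overlapping trigram windows for "move bread bread":
  position 12–14: move bread bread
  position 16–18: move bread bread
  position 20–22: move bread bread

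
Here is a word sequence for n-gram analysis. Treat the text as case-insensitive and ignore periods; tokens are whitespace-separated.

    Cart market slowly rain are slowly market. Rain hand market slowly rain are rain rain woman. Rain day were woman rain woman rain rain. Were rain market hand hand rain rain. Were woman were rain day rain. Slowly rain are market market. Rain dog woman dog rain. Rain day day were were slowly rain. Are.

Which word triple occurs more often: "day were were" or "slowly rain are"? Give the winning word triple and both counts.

"slowly rain are" (4 vs 1)

"day were were": 1 occurrence
"slowly rain are": 4 occurrences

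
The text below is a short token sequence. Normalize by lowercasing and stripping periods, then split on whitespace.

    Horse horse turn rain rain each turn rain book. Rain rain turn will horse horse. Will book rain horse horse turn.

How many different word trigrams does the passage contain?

21 tokens → 19 trigram windows in total.
Repeated trigrams (each contributes count−1 duplicates):
  horse horse turn: 2
1 duplicate windows → 19 − 1 = 18 distinct.

18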